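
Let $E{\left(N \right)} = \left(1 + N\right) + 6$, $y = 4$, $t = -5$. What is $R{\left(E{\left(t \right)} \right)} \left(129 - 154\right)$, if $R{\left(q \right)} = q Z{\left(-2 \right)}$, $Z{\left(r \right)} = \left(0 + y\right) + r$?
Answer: $-100$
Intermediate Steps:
$Z{\left(r \right)} = 4 + r$ ($Z{\left(r \right)} = \left(0 + 4\right) + r = 4 + r$)
$E{\left(N \right)} = 7 + N$
$R{\left(q \right)} = 2 q$ ($R{\left(q \right)} = q \left(4 - 2\right) = q 2 = 2 q$)
$R{\left(E{\left(t \right)} \right)} \left(129 - 154\right) = 2 \left(7 - 5\right) \left(129 - 154\right) = 2 \cdot 2 \left(129 - 154\right) = 4 \left(-25\right) = -100$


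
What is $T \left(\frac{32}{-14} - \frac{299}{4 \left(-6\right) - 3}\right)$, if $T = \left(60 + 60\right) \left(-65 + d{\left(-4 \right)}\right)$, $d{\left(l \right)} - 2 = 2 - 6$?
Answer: $- \frac{4451480}{63} \approx -70658.0$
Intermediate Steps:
$d{\left(l \right)} = -2$ ($d{\left(l \right)} = 2 + \left(2 - 6\right) = 2 - 4 = -2$)
$T = -8040$ ($T = \left(60 + 60\right) \left(-65 - 2\right) = 120 \left(-67\right) = -8040$)
$T \left(\frac{32}{-14} - \frac{299}{4 \left(-6\right) - 3}\right) = - 8040 \left(\frac{32}{-14} - \frac{299}{4 \left(-6\right) - 3}\right) = - 8040 \left(32 \left(- \frac{1}{14}\right) - \frac{299}{-24 - 3}\right) = - 8040 \left(- \frac{16}{7} - \frac{299}{-27}\right) = - 8040 \left(- \frac{16}{7} - - \frac{299}{27}\right) = - 8040 \left(- \frac{16}{7} + \frac{299}{27}\right) = \left(-8040\right) \frac{1661}{189} = - \frac{4451480}{63}$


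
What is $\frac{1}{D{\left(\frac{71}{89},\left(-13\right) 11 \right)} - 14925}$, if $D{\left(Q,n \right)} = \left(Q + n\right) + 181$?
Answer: $- \frac{89}{1324872} \approx -6.7176 \cdot 10^{-5}$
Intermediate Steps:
$D{\left(Q,n \right)} = 181 + Q + n$
$\frac{1}{D{\left(\frac{71}{89},\left(-13\right) 11 \right)} - 14925} = \frac{1}{\left(181 + \frac{71}{89} - 143\right) - 14925} = \frac{1}{\frac{3453}{89} - 14925} = \frac{1}{- \frac{1324872}{89}} = - \frac{89}{1324872}$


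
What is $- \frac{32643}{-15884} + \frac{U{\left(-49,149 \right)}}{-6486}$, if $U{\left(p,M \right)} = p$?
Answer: $\frac{106250407}{51511812} \approx 2.0626$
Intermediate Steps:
$- \frac{32643}{-15884} + \frac{U{\left(-49,149 \right)}}{-6486} = - \frac{32643}{-15884} - \frac{49}{-6486} = \left(-32643\right) \left(- \frac{1}{15884}\right) - - \frac{49}{6486} = \frac{32643}{15884} + \frac{49}{6486} = \frac{106250407}{51511812}$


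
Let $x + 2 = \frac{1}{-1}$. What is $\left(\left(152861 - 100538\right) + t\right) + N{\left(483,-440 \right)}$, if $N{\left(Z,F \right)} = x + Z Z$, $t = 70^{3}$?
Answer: $628609$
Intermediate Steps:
$x = -3$ ($x = -2 + \frac{1}{-1} = -2 - 1 = -3$)
$t = 343000$
$N{\left(Z,F \right)} = -3 + Z^{2}$ ($N{\left(Z,F \right)} = -3 + Z Z = -3 + Z^{2}$)
$\left(\left(152861 - 100538\right) + t\right) + N{\left(483,-440 \right)} = \left(\left(152861 - 100538\right) + 343000\right) - \left(3 - 483^{2}\right) = \left(\left(152861 - 100538\right) + 343000\right) + \left(-3 + 233289\right) = \left(52323 + 343000\right) + 233286 = 395323 + 233286 = 628609$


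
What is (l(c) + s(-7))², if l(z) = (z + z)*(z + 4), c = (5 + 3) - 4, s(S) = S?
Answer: 3249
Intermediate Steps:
c = 4 (c = 8 - 4 = 4)
l(z) = 2*z*(4 + z) (l(z) = (2*z)*(4 + z) = 2*z*(4 + z))
(l(c) + s(-7))² = (2*4*(4 + 4) - 7)² = (2*4*8 - 7)² = (64 - 7)² = 57² = 3249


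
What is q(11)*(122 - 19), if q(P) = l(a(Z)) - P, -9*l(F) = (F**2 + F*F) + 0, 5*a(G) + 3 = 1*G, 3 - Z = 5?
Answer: -10403/9 ≈ -1155.9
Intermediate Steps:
Z = -2 (Z = 3 - 1*5 = 3 - 5 = -2)
a(G) = -3/5 + G/5 (a(G) = -3/5 + (1*G)/5 = -3/5 + G/5)
l(F) = -2*F**2/9 (l(F) = -((F**2 + F*F) + 0)/9 = -((F**2 + F**2) + 0)/9 = -(2*F**2 + 0)/9 = -2*F**2/9)
q(P) = -2/9 - P (q(P) = -2*(-3/5 + (1/5)*(-2))**2/9 - P = -2*(-3/5 - 2/5)**2/9 - P = -2/9*(-1)**2 - P = -2/9*1 - P = -2/9 - P)
q(11)*(122 - 19) = (-2/9 - 1*11)*(122 - 19) = (-2/9 - 11)*103 = -101/9*103 = -10403/9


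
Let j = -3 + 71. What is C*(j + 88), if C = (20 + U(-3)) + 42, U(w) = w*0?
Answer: 9672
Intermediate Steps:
U(w) = 0
j = 68
C = 62 (C = (20 + 0) + 42 = 20 + 42 = 62)
C*(j + 88) = 62*(68 + 88) = 62*156 = 9672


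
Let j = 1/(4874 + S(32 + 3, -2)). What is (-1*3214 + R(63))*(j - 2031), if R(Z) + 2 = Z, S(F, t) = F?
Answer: 31435971234/4909 ≈ 6.4037e+6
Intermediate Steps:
R(Z) = -2 + Z
j = 1/4909 (j = 1/(4874 + (32 + 3)) = 1/(4874 + 35) = 1/4909 ≈ 0.00020371)
(-1*3214 + R(63))*(j - 2031) = (-1*3214 + (-2 + 63))*(1/4909 - 2031) = (-3214 + 61)*(-9970178/4909) = -3153*(-9970178/4909) = 31435971234/4909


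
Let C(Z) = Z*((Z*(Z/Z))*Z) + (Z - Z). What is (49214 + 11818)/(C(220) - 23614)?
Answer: 10172/1770731 ≈ 0.0057445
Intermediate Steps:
C(Z) = Z³ (C(Z) = Z*((Z*1)*Z) + 0 = Z*(Z*Z) + 0 = Z*Z² + 0 = Z³ + 0 = Z³)
(49214 + 11818)/(C(220) - 23614) = (49214 + 11818)/(220³ - 23614) = 61032/(10648000 - 23614) = 61032/10624386 = 61032*(1/10624386) = 10172/1770731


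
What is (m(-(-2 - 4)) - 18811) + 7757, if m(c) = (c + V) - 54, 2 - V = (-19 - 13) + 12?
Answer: -11080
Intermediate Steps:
V = 22 (V = 2 - ((-19 - 13) + 12) = 2 - (-32 + 12) = 2 - 1*(-20) = 2 + 20 = 22)
m(c) = -32 + c (m(c) = (c + 22) - 54 = (22 + c) - 54 = -32 + c)
(m(-(-2 - 4)) - 18811) + 7757 = ((-32 - (-2 - 4)) - 18811) + 7757 = ((-32 - 1*(-6)) - 18811) + 7757 = ((-32 + 6) - 18811) + 7757 = (-26 - 18811) + 7757 = -18837 + 7757 = -11080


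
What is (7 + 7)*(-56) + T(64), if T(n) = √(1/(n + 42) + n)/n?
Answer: -784 + √719210/6784 ≈ -783.88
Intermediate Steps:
T(n) = √(n + 1/(42 + n))/n (T(n) = √(1/(42 + n) + n)/n = √(n + 1/(42 + n))/n)
(7 + 7)*(-56) + T(64) = (7 + 7)*(-56) + √((1 + 64*(42 + 64))/(42 + 64))/64 = 14*(-56) + √((1 + 64*106)/106)/64 = -784 + √((1 + 6784)/106)/64 = -784 + √((1/106)*6785)/64 = -784 + √(6785/106)/64 = -784 + (√719210/106)/64 = -784 + √719210/6784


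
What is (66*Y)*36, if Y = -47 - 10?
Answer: -135432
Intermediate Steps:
Y = -57
(66*Y)*36 = (66*(-57))*36 = -3762*36 = -135432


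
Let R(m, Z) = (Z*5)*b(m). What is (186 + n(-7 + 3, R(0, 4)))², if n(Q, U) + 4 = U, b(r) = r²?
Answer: 33124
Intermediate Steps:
R(m, Z) = 5*Z*m² (R(m, Z) = (Z*5)*m² = (5*Z)*m² = 5*Z*m²)
n(Q, U) = -4 + U
(186 + n(-7 + 3, R(0, 4)))² = (186 + (-4 + 5*4*0²))² = (186 + (-4 + 5*4*0))² = (186 + (-4 + 0))² = (186 - 4)² = 182² = 33124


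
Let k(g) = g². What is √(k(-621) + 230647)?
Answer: 4*√38518 ≈ 785.04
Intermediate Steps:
√(k(-621) + 230647) = √((-621)² + 230647) = √(385641 + 230647) = √616288 = 4*√38518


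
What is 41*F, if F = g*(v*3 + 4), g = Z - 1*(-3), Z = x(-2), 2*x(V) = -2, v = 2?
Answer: 820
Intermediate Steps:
x(V) = -1 (x(V) = (½)*(-2) = -1)
Z = -1
g = 2 (g = -1 - 1*(-3) = -1 + 3 = 2)
F = 20 (F = 2*(2*3 + 4) = 2*(6 + 4) = 2*10 = 20)
41*F = 41*20 = 820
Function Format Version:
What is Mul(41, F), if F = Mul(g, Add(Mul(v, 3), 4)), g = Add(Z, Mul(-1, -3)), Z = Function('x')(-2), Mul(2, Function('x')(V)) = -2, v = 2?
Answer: 820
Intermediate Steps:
Function('x')(V) = -1 (Function('x')(V) = Mul(Rational(1, 2), -2) = -1)
Z = -1
g = 2 (g = Add(-1, Mul(-1, -3)) = Add(-1, 3) = 2)
F = 20 (F = Mul(2, Add(Mul(2, 3), 4)) = Mul(2, Add(6, 4)) = Mul(2, 10) = 20)
Mul(41, F) = Mul(41, 20) = 820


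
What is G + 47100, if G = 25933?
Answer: 73033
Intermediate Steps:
G + 47100 = 25933 + 47100 = 73033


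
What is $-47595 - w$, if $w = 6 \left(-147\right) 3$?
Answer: $-44949$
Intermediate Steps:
$w = -2646$ ($w = \left(-882\right) 3 = -2646$)
$-47595 - w = -47595 - -2646 = -47595 + 2646 = -44949$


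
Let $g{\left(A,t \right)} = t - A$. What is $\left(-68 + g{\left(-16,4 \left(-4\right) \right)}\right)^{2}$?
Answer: $4624$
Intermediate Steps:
$\left(-68 + g{\left(-16,4 \left(-4\right) \right)}\right)^{2} = \left(-68 + \left(4 \left(-4\right) - -16\right)\right)^{2} = \left(-68 + \left(-16 + 16\right)\right)^{2} = \left(-68 + 0\right)^{2} = \left(-68\right)^{2} = 4624$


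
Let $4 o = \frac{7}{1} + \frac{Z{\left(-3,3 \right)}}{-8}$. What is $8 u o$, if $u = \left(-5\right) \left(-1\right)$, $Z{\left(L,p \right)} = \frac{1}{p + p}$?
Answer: $\frac{1675}{24} \approx 69.792$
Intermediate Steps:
$Z{\left(L,p \right)} = \frac{1}{2 p}$
$o = \frac{335}{192}$ ($o = \frac{\frac{7}{1} + \frac{\frac{1}{2} \cdot \frac{1}{3}}{-8}}{4} = \frac{7 \cdot 1 + \frac{1}{2} \cdot \frac{1}{3} \left(- \frac{1}{8}\right)}{4} = \frac{7 + \frac{1}{6} \left(- \frac{1}{8}\right)}{4} = \frac{7 - \frac{1}{48}}{4} = \frac{1}{4} \cdot \frac{335}{48} = \frac{335}{192} \approx 1.7448$)
$u = 5$
$8 u o = 8 \cdot 5 \cdot \frac{335}{192} = 40 \cdot \frac{335}{192} = \frac{1675}{24}$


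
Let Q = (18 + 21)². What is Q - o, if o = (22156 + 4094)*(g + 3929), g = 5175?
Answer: -238978479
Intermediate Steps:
Q = 1521 (Q = 39² = 1521)
o = 238980000 (o = (22156 + 4094)*(5175 + 3929) = 26250*9104 = 238980000)
Q - o = 1521 - 1*238980000 = 1521 - 238980000 = -238978479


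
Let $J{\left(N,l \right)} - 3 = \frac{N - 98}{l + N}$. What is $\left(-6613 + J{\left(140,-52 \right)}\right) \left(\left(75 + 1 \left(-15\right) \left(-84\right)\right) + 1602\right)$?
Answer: $- \frac{77648673}{4} \approx -1.9412 \cdot 10^{7}$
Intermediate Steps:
$J{\left(N,l \right)} = 3 + \frac{-98 + N}{N + l}$ ($J{\left(N,l \right)} = 3 + \frac{N - 98}{l + N} = 3 + \frac{-98 + N}{N + l}$)
$\left(-6613 + J{\left(140,-52 \right)}\right) \left(\left(75 + 1 \left(-15\right) \left(-84\right)\right) + 1602\right) = \left(-6613 + \frac{-98 + 3 \left(-52\right) + 4 \cdot 140}{140 - 52}\right) \left(\left(75 + 1 \left(-15\right) \left(-84\right)\right) + 1602\right) = \left(-6613 + \frac{-98 - 156 + 560}{88}\right) \left(\left(75 - -1260\right) + 1602\right) = \left(-6613 + \frac{1}{88} \cdot 306\right) \left(\left(75 + 1260\right) + 1602\right) = \left(-6613 + \frac{153}{44}\right) \left(1335 + 1602\right) = \left(- \frac{290819}{44}\right) 2937 = - \frac{77648673}{4}$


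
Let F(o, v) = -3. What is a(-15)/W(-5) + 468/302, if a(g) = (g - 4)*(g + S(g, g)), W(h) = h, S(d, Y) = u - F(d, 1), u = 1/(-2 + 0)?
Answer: -13877/302 ≈ -45.950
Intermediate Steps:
u = -½ (u = 1/(-2) = -½ ≈ -0.50000)
S(d, Y) = 5/2 (S(d, Y) = -½ - 1*(-3) = -½ + 3 = 5/2)
a(g) = (-4 + g)*(5/2 + g) (a(g) = (g - 4)*(g + 5/2) = (-4 + g)*(5/2 + g))
a(-15)/W(-5) + 468/302 = (-10 + (-15)² - 3/2*(-15))/(-5) + 468/302 = (-10 + 225 + 45/2)*(-⅕) + 468*(1/302) = (475/2)*(-⅕) + 234/151 = -95/2 + 234/151 = -13877/302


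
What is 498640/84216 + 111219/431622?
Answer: 3119311297/504853866 ≈ 6.1786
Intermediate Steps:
498640/84216 + 111219/431622 = 498640*(1/84216) + 111219*(1/431622) = 62330/10527 + 37073/143874 = 3119311297/504853866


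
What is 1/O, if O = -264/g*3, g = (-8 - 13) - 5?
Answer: 13/396 ≈ 0.032828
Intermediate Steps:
g = -26 (g = -21 - 5 = -26)
O = 396/13 (O = -264/(-26)*3 = -264*(-1)/26*3 = -22*(-6/13)*3 = (132/13)*3 = 396/13 ≈ 30.462)
1/O = 1/(396/13) = 13/396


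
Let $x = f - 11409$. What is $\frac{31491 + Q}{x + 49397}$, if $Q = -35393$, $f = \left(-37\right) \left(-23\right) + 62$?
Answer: $- \frac{3902}{38901} \approx -0.10031$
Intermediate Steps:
$f = 913$ ($f = 851 + 62 = 913$)
$x = -10496$ ($x = 913 - 11409 = -10496$)
$\frac{31491 + Q}{x + 49397} = \frac{31491 - 35393}{-10496 + 49397} = - \frac{3902}{38901}$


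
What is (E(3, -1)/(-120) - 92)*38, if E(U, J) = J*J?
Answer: -209779/60 ≈ -3496.3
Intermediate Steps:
E(U, J) = J²
(E(3, -1)/(-120) - 92)*38 = ((-1)²/(-120) - 92)*38 = (1*(-1/120) - 92)*38 = (-1/120 - 92)*38 = -11041/120*38 = -209779/60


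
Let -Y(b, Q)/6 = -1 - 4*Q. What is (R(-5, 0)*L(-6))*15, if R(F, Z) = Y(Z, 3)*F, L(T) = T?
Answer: 35100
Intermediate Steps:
Y(b, Q) = 6 + 24*Q (Y(b, Q) = -6*(-1 - 4*Q) = 6 + 24*Q)
R(F, Z) = 78*F (R(F, Z) = (6 + 24*3)*F = (6 + 72)*F = 78*F)
(R(-5, 0)*L(-6))*15 = ((78*(-5))*(-6))*15 = -390*(-6)*15 = 2340*15 = 35100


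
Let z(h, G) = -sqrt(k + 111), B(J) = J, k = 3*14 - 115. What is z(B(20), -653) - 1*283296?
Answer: -283296 - sqrt(38) ≈ -2.8330e+5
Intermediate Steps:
k = -73 (k = 42 - 115 = -73)
z(h, G) = -sqrt(38) (z(h, G) = -sqrt(-73 + 111) = -sqrt(38))
z(B(20), -653) - 1*283296 = -sqrt(38) - 1*283296 = -sqrt(38) - 283296 = -283296 - sqrt(38)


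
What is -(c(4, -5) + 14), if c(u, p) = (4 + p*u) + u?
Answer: -2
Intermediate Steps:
c(u, p) = 4 + u + p*u
-(c(4, -5) + 14) = -((4 + 4 - 5*4) + 14) = -((4 + 4 - 20) + 14) = -(-12 + 14) = -1*2 = -2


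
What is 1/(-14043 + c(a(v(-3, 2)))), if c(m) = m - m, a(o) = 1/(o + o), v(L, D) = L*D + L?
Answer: -1/14043 ≈ -7.1210e-5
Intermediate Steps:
v(L, D) = L + D*L (v(L, D) = D*L + L = L + D*L)
a(o) = 1/(2*o)
c(m) = 0
1/(-14043 + c(a(v(-3, 2)))) = 1/(-14043 + 0) = 1/(-14043) = -1/14043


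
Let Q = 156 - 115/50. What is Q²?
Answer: 2362369/100 ≈ 23624.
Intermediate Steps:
Q = 1537/10 (Q = 156 - 115*1/50 = 156 - 23/10 = 1537/10 ≈ 153.70)
Q² = (1537/10)² = 2362369/100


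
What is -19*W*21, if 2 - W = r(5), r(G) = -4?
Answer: -2394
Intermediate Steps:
W = 6 (W = 2 - 1*(-4) = 2 + 4 = 6)
-19*W*21 = -19*6*21 = -114*21 = -2394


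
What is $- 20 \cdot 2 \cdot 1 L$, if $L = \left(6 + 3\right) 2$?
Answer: $-720$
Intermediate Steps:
$L = 18$ ($L = 9 \cdot 2 = 18$)
$- 20 \cdot 2 \cdot 1 L = - 20 \cdot 2 \cdot 1 \cdot 18 = \left(-20\right) 2 \cdot 18 = \left(-40\right) 18 = -720$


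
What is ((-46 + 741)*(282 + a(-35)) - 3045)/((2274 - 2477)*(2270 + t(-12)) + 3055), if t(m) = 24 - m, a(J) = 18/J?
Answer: -449371/1085147 ≈ -0.41411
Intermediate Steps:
((-46 + 741)*(282 + a(-35)) - 3045)/((2274 - 2477)*(2270 + t(-12)) + 3055) = ((-46 + 741)*(282 + 18/(-35)) - 3045)/((2274 - 2477)*(2270 + (24 - 1*(-12))) + 3055) = (695*(282 + 18*(-1/35)) - 3045)/(-203*(2270 + (24 + 12)) + 3055) = (695*(282 - 18/35) - 3045)/(-203*(2270 + 36) + 3055) = (695*(9852/35) - 3045)/(-203*2306 + 3055) = (1369428/7 - 3045)/(-468118 + 3055) = (1348113/7)/(-465063) = (1348113/7)*(-1/465063) = -449371/1085147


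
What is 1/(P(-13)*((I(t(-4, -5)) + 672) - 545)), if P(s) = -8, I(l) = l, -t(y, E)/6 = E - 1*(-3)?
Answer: -1/1112 ≈ -0.00089928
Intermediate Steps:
t(y, E) = -18 - 6*E (t(y, E) = -6*(E - 1*(-3)) = -6*(E + 3) = -6*(3 + E) = -18 - 6*E)
1/(P(-13)*((I(t(-4, -5)) + 672) - 545)) = 1/(-8*(((-18 - 6*(-5)) + 672) - 545)) = 1/(-8*(((-18 + 30) + 672) - 545)) = 1/(-8*((12 + 672) - 545)) = 1/(-8*(684 - 545)) = 1/(-8*139) = 1/(-1112) = -1/1112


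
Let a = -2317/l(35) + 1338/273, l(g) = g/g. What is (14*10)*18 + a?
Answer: 18919/91 ≈ 207.90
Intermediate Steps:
l(g) = 1
a = -210401/91 (a = -2317/1 + 1338/273 = -2317*1 + 1338*(1/273) = -2317 + 446/91 = -210401/91 ≈ -2312.1)
(14*10)*18 + a = (14*10)*18 - 210401/91 = 140*18 - 210401/91 = 2520 - 210401/91 = 18919/91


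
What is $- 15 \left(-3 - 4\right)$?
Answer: $105$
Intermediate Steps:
$- 15 \left(-3 - 4\right) = \left(-15\right) \left(-7\right) = 105$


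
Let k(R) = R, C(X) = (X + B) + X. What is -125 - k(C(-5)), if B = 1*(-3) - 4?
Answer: -108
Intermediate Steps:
B = -7 (B = -3 - 4 = -7)
C(X) = -7 + 2*X (C(X) = (X - 7) + X = (-7 + X) + X = -7 + 2*X)
-125 - k(C(-5)) = -125 - (-7 + 2*(-5)) = -125 - (-7 - 10) = -125 - 1*(-17) = -125 + 17 = -108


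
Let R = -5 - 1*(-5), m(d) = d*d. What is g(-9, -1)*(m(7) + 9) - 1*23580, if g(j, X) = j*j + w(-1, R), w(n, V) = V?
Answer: -18882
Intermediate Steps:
m(d) = d²
R = 0 (R = -5 + 5 = 0)
g(j, X) = j² (g(j, X) = j*j + 0 = j² + 0 = j²)
g(-9, -1)*(m(7) + 9) - 1*23580 = (-9)²*(7² + 9) - 1*23580 = 81*(49 + 9) - 23580 = 81*58 - 23580 = 4698 - 23580 = -18882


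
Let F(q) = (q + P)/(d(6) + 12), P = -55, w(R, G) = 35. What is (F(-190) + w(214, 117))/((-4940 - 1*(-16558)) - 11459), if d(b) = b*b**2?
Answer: 7735/36252 ≈ 0.21337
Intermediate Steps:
d(b) = b**3
F(q) = -55/228 + q/228 (F(q) = (q - 55)/(6**3 + 12) = (-55 + q)/(216 + 12) = (-55 + q)/228 = (-55 + q)*(1/228) = -55/228 + q/228)
(F(-190) + w(214, 117))/((-4940 - 1*(-16558)) - 11459) = ((-55/228 + (1/228)*(-190)) + 35)/((-4940 - 1*(-16558)) - 11459) = ((-55/228 - 5/6) + 35)/((-4940 + 16558) - 11459) = (-245/228 + 35)/(11618 - 11459) = (7735/228)/159 = (7735/228)*(1/159) = 7735/36252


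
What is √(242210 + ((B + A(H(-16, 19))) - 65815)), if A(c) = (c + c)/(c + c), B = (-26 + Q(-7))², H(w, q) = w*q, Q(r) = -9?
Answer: √177621 ≈ 421.45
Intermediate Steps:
H(w, q) = q*w
B = 1225 (B = (-26 - 9)² = (-35)² = 1225)
A(c) = 1 (A(c) = (2*c)/((2*c)) = (2*c)*(1/(2*c)) = 1)
√(242210 + ((B + A(H(-16, 19))) - 65815)) = √(242210 + ((1225 + 1) - 65815)) = √(242210 + (1226 - 65815)) = √(242210 - 64589) = √177621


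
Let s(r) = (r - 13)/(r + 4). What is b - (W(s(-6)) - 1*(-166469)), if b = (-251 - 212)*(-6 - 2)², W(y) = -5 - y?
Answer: -392173/2 ≈ -1.9609e+5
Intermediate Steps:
s(r) = (-13 + r)/(4 + r)
b = -29632 (b = -463*(-8)² = -463*64 = -29632)
b - (W(s(-6)) - 1*(-166469)) = -29632 - ((-5 - (-13 - 6)/(4 - 6)) - 1*(-166469)) = -29632 - ((-5 - (-19)/(-2)) + 166469) = -29632 - ((-5 - (-1)*(-19)/2) + 166469) = -29632 - ((-5 - 1*19/2) + 166469) = -29632 - ((-5 - 19/2) + 166469) = -29632 - (-29/2 + 166469) = -29632 - 1*332909/2 = -29632 - 332909/2 = -392173/2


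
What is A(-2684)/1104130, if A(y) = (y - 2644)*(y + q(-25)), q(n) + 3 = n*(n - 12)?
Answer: 4693968/552065 ≈ 8.5026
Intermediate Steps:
q(n) = -3 + n*(-12 + n) (q(n) = -3 + n*(n - 12) = -3 + n*(-12 + n))
A(y) = (-2644 + y)*(922 + y) (A(y) = (y - 2644)*(y + (-3 + (-25)² - 12*(-25))) = (-2644 + y)*(y + (-3 + 625 + 300)) = (-2644 + y)*(y + 922) = (-2644 + y)*(922 + y))
A(-2684)/1104130 = (-2437768 + (-2684)² - 1722*(-2684))/1104130 = (-2437768 + 7203856 + 4621848)*(1/1104130) = 9387936*(1/1104130) = 4693968/552065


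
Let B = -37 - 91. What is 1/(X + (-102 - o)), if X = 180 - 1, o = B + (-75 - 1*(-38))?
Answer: 1/242 ≈ 0.0041322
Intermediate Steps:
B = -128
o = -165 (o = -128 + (-75 - 1*(-38)) = -128 + (-75 + 38) = -128 - 37 = -165)
X = 179 (X = 180 - 1*1 = 180 - 1 = 179)
1/(X + (-102 - o)) = 1/(179 + (-102 - 1*(-165))) = 1/(179 + (-102 + 165)) = 1/(179 + 63) = 1/242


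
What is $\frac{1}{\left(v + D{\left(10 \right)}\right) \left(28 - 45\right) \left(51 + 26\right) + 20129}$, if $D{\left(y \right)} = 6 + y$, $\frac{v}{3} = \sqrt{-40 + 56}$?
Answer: $- \frac{1}{16523} \approx -6.0522 \cdot 10^{-5}$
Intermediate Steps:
$v = 12$ ($v = 3 \sqrt{-40 + 56} = 3 \sqrt{16} = 3 \cdot 4 = 12$)
$\frac{1}{\left(v + D{\left(10 \right)}\right) \left(28 - 45\right) \left(51 + 26\right) + 20129} = \frac{1}{\left(12 + \left(6 + 10\right)\right) \left(28 - 45\right) \left(51 + 26\right) + 20129} = \frac{1}{\left(12 + 16\right) \left(\left(-17\right) 77\right) + 20129} = \frac{1}{28 \left(-1309\right) + 20129} = \frac{1}{-36652 + 20129} = \frac{1}{-16523} = - \frac{1}{16523}$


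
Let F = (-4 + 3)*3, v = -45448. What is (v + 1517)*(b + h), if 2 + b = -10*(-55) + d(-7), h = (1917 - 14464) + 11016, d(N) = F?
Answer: 43315966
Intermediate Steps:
F = -3 (F = -1*3 = -3)
d(N) = -3
h = -1531 (h = -12547 + 11016 = -1531)
b = 545 (b = -2 + (-10*(-55) - 3) = -2 + (550 - 3) = -2 + 547 = 545)
(v + 1517)*(b + h) = (-45448 + 1517)*(545 - 1531) = -43931*(-986) = 43315966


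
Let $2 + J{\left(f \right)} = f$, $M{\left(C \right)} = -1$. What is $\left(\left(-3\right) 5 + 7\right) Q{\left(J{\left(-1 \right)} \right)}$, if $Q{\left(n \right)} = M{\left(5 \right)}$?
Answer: $8$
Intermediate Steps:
$J{\left(f \right)} = -2 + f$
$Q{\left(n \right)} = -1$
$\left(\left(-3\right) 5 + 7\right) Q{\left(J{\left(-1 \right)} \right)} = \left(\left(-3\right) 5 + 7\right) \left(-1\right) = \left(-15 + 7\right) \left(-1\right) = \left(-8\right) \left(-1\right) = 8$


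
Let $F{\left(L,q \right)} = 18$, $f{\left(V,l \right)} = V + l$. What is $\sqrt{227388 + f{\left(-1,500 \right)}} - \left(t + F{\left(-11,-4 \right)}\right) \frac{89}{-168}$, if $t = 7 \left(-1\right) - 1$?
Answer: $\frac{445}{84} + \sqrt{227887} \approx 482.67$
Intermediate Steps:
$t = -8$ ($t = -7 - 1 = -8$)
$\sqrt{227388 + f{\left(-1,500 \right)}} - \left(t + F{\left(-11,-4 \right)}\right) \frac{89}{-168} = \sqrt{227388 + \left(-1 + 500\right)} - \left(-8 + 18\right) \frac{89}{-168} = \sqrt{227388 + 499} - 10 \cdot 89 \left(- \frac{1}{168}\right) = \sqrt{227887} - 10 \left(- \frac{89}{168}\right) = \sqrt{227887} - - \frac{445}{84} = \sqrt{227887} + \frac{445}{84} = \frac{445}{84} + \sqrt{227887}$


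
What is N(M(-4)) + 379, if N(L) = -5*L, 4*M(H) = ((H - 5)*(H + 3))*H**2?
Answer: 199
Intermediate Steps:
M(H) = H**2*(-5 + H)*(3 + H)/4 (M(H) = (((H - 5)*(H + 3))*H**2)/4 = (((-5 + H)*(3 + H))*H**2)/4 = (H**2*(-5 + H)*(3 + H))/4 = H**2*(-5 + H)*(3 + H)/4)
N(M(-4)) + 379 = -5*(-4)**2*(-15 + (-4)**2 - 2*(-4))/4 + 379 = -5*16*(-15 + 16 + 8)/4 + 379 = -5*16*9/4 + 379 = -5*36 + 379 = -180 + 379 = 199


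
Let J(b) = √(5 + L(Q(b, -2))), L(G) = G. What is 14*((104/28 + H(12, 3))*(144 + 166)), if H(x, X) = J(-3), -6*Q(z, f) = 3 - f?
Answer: 16120 + 10850*√6/3 ≈ 24979.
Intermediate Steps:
Q(z, f) = -½ + f/6 (Q(z, f) = -(3 - f)/6 = -½ + f/6)
J(b) = 5*√6/6 (J(b) = √(5 + (-½ + (⅙)*(-2))) = √(5 + (-½ - ⅓)) = √(5 - ⅚) = √(25/6) = 5*√6/6)
H(x, X) = 5*√6/6
14*((104/28 + H(12, 3))*(144 + 166)) = 14*((104/28 + 5*√6/6)*(144 + 166)) = 14*((104*(1/28) + 5*√6/6)*310) = 14*((26/7 + 5*√6/6)*310) = 14*(8060/7 + 775*√6/3) = 16120 + 10850*√6/3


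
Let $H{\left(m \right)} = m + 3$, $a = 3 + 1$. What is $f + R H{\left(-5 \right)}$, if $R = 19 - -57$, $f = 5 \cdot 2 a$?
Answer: $-112$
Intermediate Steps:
$a = 4$
$H{\left(m \right)} = 3 + m$
$f = 40$ ($f = 5 \cdot 2 \cdot 4 = 10 \cdot 4 = 40$)
$R = 76$ ($R = 19 + 57 = 76$)
$f + R H{\left(-5 \right)} = 40 + 76 \left(3 - 5\right) = 40 + 76 \left(-2\right) = 40 - 152 = -112$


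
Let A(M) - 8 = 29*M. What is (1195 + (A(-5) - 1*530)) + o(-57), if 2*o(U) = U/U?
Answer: 1057/2 ≈ 528.50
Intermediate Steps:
o(U) = 1/2 (o(U) = (U/U)/2 = (1/2)*1 = 1/2)
A(M) = 8 + 29*M
(1195 + (A(-5) - 1*530)) + o(-57) = (1195 + ((8 + 29*(-5)) - 1*530)) + 1/2 = (1195 + ((8 - 145) - 530)) + 1/2 = (1195 + (-137 - 530)) + 1/2 = (1195 - 667) + 1/2 = 528 + 1/2 = 1057/2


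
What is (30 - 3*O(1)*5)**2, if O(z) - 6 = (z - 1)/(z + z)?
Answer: 3600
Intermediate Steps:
O(z) = 6 + (-1 + z)/(2*z) (O(z) = 6 + (z - 1)/(z + z) = 6 + (-1 + z)/((2*z)) = 6 + (-1 + z)*(1/(2*z)) = 6 + (-1 + z)/(2*z))
(30 - 3*O(1)*5)**2 = (30 - 3*(-1 + 13*1)/(2*1)*5)**2 = (30 - 3*(-1 + 13)/2*5)**2 = (30 - 3*12/2*5)**2 = (30 - 3*6*5)**2 = (30 - 18*5)**2 = (30 - 90)**2 = (-60)**2 = 3600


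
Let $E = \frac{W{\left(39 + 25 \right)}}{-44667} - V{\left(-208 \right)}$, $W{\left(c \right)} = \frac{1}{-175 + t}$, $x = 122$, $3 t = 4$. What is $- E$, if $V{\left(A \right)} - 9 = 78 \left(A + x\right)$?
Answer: $- \frac{51965275132}{7757169} \approx -6699.0$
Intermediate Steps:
$t = \frac{4}{3}$ ($t = \frac{1}{3} \cdot 4 = \frac{4}{3} \approx 1.3333$)
$W{\left(c \right)} = - \frac{3}{521}$ ($W{\left(c \right)} = \frac{1}{-175 + \frac{4}{3}} = \frac{1}{- \frac{521}{3}} = - \frac{3}{521}$)
$V{\left(A \right)} = 9525 + 78 A$ ($V{\left(A \right)} = 9 + 78 \left(A + 122\right) = 9 + 78 \left(122 + A\right) = 9 + \left(9516 + 78 A\right) = 9525 + 78 A$)
$E = \frac{51965275132}{7757169}$ ($E = - \frac{3}{521 \left(-44667\right)} - \left(9525 + 78 \left(-208\right)\right) = \left(- \frac{3}{521}\right) \left(- \frac{1}{44667}\right) - \left(9525 - 16224\right) = \frac{1}{7757169} - -6699 = \frac{1}{7757169} + 6699 = \frac{51965275132}{7757169} \approx 6699.0$)
$- E = \left(-1\right) \frac{51965275132}{7757169} = - \frac{51965275132}{7757169}$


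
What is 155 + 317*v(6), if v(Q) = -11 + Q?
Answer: -1430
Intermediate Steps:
155 + 317*v(6) = 155 + 317*(-11 + 6) = 155 + 317*(-5) = 155 - 1585 = -1430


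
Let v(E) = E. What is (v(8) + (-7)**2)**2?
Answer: 3249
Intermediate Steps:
(v(8) + (-7)**2)**2 = (8 + (-7)**2)**2 = (8 + 49)**2 = 57**2 = 3249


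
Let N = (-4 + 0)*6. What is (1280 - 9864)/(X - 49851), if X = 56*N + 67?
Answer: 1073/6391 ≈ 0.16789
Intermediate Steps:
N = -24 (N = -4*6 = -24)
X = -1277 (X = 56*(-24) + 67 = -1344 + 67 = -1277)
(1280 - 9864)/(X - 49851) = (1280 - 9864)/(-1277 - 49851) = -8584/(-51128) = -8584*(-1/51128) = 1073/6391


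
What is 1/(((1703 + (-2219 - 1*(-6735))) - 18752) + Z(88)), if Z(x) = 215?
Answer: -1/12318 ≈ -8.1182e-5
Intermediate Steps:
1/(((1703 + (-2219 - 1*(-6735))) - 18752) + Z(88)) = 1/(((1703 + (-2219 - 1*(-6735))) - 18752) + 215) = 1/(((1703 + (-2219 + 6735)) - 18752) + 215) = 1/(((1703 + 4516) - 18752) + 215) = 1/((6219 - 18752) + 215) = 1/(-12533 + 215) = 1/(-12318) = -1/12318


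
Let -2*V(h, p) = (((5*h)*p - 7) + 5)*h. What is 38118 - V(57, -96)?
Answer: -741699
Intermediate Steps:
V(h, p) = -h*(-2 + 5*h*p)/2 (V(h, p) = -(((5*h)*p - 7) + 5)*h/2 = -((5*h*p - 7) + 5)*h/2 = -((-7 + 5*h*p) + 5)*h/2 = -(-2 + 5*h*p)*h/2 = -h*(-2 + 5*h*p)/2)
38118 - V(57, -96) = 38118 - 57*(2 - 5*57*(-96))/2 = 38118 - 57*(2 + 27360)/2 = 38118 - 57*27362/2 = 38118 - 1*779817 = 38118 - 779817 = -741699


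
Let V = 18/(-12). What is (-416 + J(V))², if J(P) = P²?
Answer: 2739025/16 ≈ 1.7119e+5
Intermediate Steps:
V = -3/2 (V = 18*(-1/12) = -3/2 ≈ -1.5000)
(-416 + J(V))² = (-416 + (-3/2)²)² = (-416 + 9/4)² = (-1655/4)² = 2739025/16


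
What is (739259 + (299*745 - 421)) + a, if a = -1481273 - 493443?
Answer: -1013123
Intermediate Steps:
a = -1974716
(739259 + (299*745 - 421)) + a = (739259 + (299*745 - 421)) - 1974716 = (739259 + (222755 - 421)) - 1974716 = (739259 + 222334) - 1974716 = 961593 - 1974716 = -1013123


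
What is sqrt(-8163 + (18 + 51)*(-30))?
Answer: 3*I*sqrt(1137) ≈ 101.16*I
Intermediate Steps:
sqrt(-8163 + (18 + 51)*(-30)) = sqrt(-8163 + 69*(-30)) = sqrt(-8163 - 2070) = sqrt(-10233) = 3*I*sqrt(1137)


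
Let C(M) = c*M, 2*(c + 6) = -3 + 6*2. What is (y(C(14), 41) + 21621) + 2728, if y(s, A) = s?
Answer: 24328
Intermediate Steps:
c = -3/2 (c = -6 + (-3 + 6*2)/2 = -6 + (-3 + 12)/2 = -6 + (½)*9 = -6 + 9/2 = -3/2 ≈ -1.5000)
C(M) = -3*M/2
(y(C(14), 41) + 21621) + 2728 = (-3/2*14 + 21621) + 2728 = (-21 + 21621) + 2728 = 21600 + 2728 = 24328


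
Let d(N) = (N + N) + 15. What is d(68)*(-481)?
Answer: -72631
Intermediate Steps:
d(N) = 15 + 2*N (d(N) = 2*N + 15 = 15 + 2*N)
d(68)*(-481) = (15 + 2*68)*(-481) = (15 + 136)*(-481) = 151*(-481) = -72631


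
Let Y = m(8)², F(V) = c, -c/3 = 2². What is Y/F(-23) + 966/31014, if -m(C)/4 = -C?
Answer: -440927/5169 ≈ -85.302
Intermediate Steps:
c = -12 (c = -3*2² = -3*4 = -12)
m(C) = 4*C (m(C) = -(-4)*C = 4*C)
F(V) = -12
Y = 1024 (Y = (4*8)² = 32² = 1024)
Y/F(-23) + 966/31014 = 1024/(-12) + 966/31014 = 1024*(-1/12) + 966*(1/31014) = -256/3 + 161/5169 = -440927/5169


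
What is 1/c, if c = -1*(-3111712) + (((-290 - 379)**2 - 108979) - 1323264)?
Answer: 1/2127030 ≈ 4.7014e-7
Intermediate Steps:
c = 2127030 (c = 3111712 + (((-669)**2 - 108979) - 1323264) = 3111712 + ((447561 - 108979) - 1323264) = 3111712 + (338582 - 1323264) = 3111712 - 984682 = 2127030)
1/c = 1/2127030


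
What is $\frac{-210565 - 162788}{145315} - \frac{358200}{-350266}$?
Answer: $- \frac{39360514449}{25449451895} \approx -1.5466$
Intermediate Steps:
$\frac{-210565 - 162788}{145315} - \frac{358200}{-350266} = \left(-210565 - 162788\right) \frac{1}{145315} - - \frac{179100}{175133} = \left(-373353\right) \frac{1}{145315} + \frac{179100}{175133} = - \frac{373353}{145315} + \frac{179100}{175133} = - \frac{39360514449}{25449451895}$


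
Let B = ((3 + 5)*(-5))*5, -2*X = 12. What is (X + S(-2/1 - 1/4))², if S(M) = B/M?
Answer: 556516/81 ≈ 6870.6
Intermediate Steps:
X = -6 (X = -½*12 = -6)
B = -200 (B = (8*(-5))*5 = -40*5 = -200)
S(M) = -200/M
(X + S(-2/1 - 1/4))² = (-6 - 200/(-2/1 - 1/4))² = (-6 - 200/(-2*1 - 1*¼))² = (-6 - 200/(-2 - ¼))² = (-6 - 200/(-9/4))² = (-6 - 200*(-4/9))² = (-6 + 800/9)² = (746/9)² = 556516/81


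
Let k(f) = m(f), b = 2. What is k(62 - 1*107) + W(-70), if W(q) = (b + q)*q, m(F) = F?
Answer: 4715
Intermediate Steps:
W(q) = q*(2 + q) (W(q) = (2 + q)*q = q*(2 + q))
k(f) = f
k(62 - 1*107) + W(-70) = (62 - 1*107) - 70*(2 - 70) = (62 - 107) - 70*(-68) = -45 + 4760 = 4715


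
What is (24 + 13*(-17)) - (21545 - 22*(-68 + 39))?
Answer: -22380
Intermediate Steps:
(24 + 13*(-17)) - (21545 - 22*(-68 + 39)) = (24 - 221) - (21545 - 22*(-29)) = -197 - (21545 + 638) = -197 - 1*22183 = -197 - 22183 = -22380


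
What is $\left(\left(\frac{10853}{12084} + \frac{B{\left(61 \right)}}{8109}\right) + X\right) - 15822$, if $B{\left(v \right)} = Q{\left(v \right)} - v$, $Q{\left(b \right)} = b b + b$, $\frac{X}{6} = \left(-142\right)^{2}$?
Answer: $\frac{64810494307}{616284} \approx 1.0516 \cdot 10^{5}$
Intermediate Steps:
$X = 120984$ ($X = 6 \left(-142\right)^{2} = 6 \cdot 20164 = 120984$)
$Q{\left(b \right)} = b + b^{2}$ ($Q{\left(b \right)} = b^{2} + b = b + b^{2}$)
$B{\left(v \right)} = - v + v \left(1 + v\right)$ ($B{\left(v \right)} = v \left(1 + v\right) - v = - v + v \left(1 + v\right)$)
$\left(\left(\frac{10853}{12084} + \frac{B{\left(61 \right)}}{8109}\right) + X\right) - 15822 = \left(\left(\frac{10853}{12084} + \frac{61^{2}}{8109}\right) + 120984\right) - 15822 = \left(\left(10853 \cdot \frac{1}{12084} + 3721 \cdot \frac{1}{8109}\right) + 120984\right) - 15822 = \left(\left(\frac{10853}{12084} + \frac{3721}{8109}\right) + 120984\right) - 15822 = \left(\frac{836299}{616284} + 120984\right) - 15822 = \frac{74561339755}{616284} - 15822 = \frac{64810494307}{616284}$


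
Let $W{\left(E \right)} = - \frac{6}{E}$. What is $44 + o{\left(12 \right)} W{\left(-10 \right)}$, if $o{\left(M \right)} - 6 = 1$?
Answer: $\frac{241}{5} \approx 48.2$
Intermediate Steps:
$o{\left(M \right)} = 7$ ($o{\left(M \right)} = 6 + 1 = 7$)
$44 + o{\left(12 \right)} W{\left(-10 \right)} = 44 + 7 \left(- \frac{6}{-10}\right) = 44 + 7 \left(\left(-6\right) \left(- \frac{1}{10}\right)\right) = 44 + 7 \cdot \frac{3}{5} = 44 + \frac{21}{5} = \frac{241}{5}$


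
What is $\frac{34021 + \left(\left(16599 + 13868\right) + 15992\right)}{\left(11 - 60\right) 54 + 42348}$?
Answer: $\frac{40240}{19851} \approx 2.0271$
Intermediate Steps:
$\frac{34021 + \left(\left(16599 + 13868\right) + 15992\right)}{\left(11 - 60\right) 54 + 42348} = \frac{34021 + \left(30467 + 15992\right)}{\left(-49\right) 54 + 42348} = \frac{34021 + 46459}{-2646 + 42348} = \frac{80480}{39702} = 80480 \cdot \frac{1}{39702} = \frac{40240}{19851}$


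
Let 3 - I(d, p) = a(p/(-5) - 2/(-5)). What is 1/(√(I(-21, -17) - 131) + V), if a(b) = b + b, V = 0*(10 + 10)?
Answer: -I*√3390/678 ≈ -0.085876*I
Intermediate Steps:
V = 0 (V = 0*20 = 0)
a(b) = 2*b
I(d, p) = 11/5 + 2*p/5 (I(d, p) = 3 - 2*(p/(-5) - 2/(-5)) = 3 - 2*(p*(-⅕) - 2*(-⅕)) = 3 - 2*(-p/5 + ⅖) = 3 - 2*(⅖ - p/5) = 3 - (⅘ - 2*p/5) = 3 + (-⅘ + 2*p/5) = 11/5 + 2*p/5)
1/(√(I(-21, -17) - 131) + V) = 1/(√((11/5 + (⅖)*(-17)) - 131) + 0) = 1/(√((11/5 - 34/5) - 131) + 0) = 1/(√(-23/5 - 131) + 0) = 1/(√(-678/5) + 0) = 1/(I*√3390/5 + 0) = 1/(I*√3390/5) = -I*√3390/678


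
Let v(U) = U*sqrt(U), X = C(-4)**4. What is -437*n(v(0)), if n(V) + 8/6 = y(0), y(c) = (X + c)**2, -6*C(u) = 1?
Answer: 978655819/1679616 ≈ 582.67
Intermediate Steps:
C(u) = -1/6 (C(u) = -1/6*1 = -1/6)
X = 1/1296 (X = (-1/6)**4 = 1/1296 ≈ 0.00077160)
y(c) = (1/1296 + c)**2
v(U) = U**(3/2)
n(V) = -2239487/1679616 (n(V) = -4/3 + (1 + 1296*0)**2/1679616 = -4/3 + (1 + 0)**2/1679616 = -4/3 + (1/1679616)*1**2 = -4/3 + (1/1679616)*1 = -4/3 + 1/1679616 = -2239487/1679616)
-437*n(v(0)) = -437*(-2239487/1679616) = 978655819/1679616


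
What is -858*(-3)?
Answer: 2574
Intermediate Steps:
-858*(-3) = -33*(-78) = 2574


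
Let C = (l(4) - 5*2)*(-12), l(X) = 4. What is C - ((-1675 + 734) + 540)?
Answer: 473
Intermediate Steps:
C = 72 (C = (4 - 5*2)*(-12) = (4 - 10)*(-12) = -6*(-12) = 72)
C - ((-1675 + 734) + 540) = 72 - ((-1675 + 734) + 540) = 72 - (-941 + 540) = 72 - 1*(-401) = 72 + 401 = 473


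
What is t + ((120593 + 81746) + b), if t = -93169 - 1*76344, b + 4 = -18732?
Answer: 14090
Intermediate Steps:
b = -18736 (b = -4 - 18732 = -18736)
t = -169513 (t = -93169 - 76344 = -169513)
t + ((120593 + 81746) + b) = -169513 + ((120593 + 81746) - 18736) = -169513 + (202339 - 18736) = -169513 + 183603 = 14090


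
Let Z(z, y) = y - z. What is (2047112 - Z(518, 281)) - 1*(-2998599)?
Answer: 5045948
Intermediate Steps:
(2047112 - Z(518, 281)) - 1*(-2998599) = (2047112 - (281 - 1*518)) - 1*(-2998599) = (2047112 - (281 - 518)) + 2998599 = (2047112 - 1*(-237)) + 2998599 = (2047112 + 237) + 2998599 = 2047349 + 2998599 = 5045948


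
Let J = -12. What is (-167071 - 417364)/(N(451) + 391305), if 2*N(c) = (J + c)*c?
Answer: -1168870/980599 ≈ -1.1920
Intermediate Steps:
N(c) = c*(-12 + c)/2 (N(c) = ((-12 + c)*c)/2 = (c*(-12 + c))/2 = c*(-12 + c)/2)
(-167071 - 417364)/(N(451) + 391305) = (-167071 - 417364)/((½)*451*(-12 + 451) + 391305) = -584435/((½)*451*439 + 391305) = -584435/(197989/2 + 391305) = -584435/980599/2 = -584435*2/980599 = -1168870/980599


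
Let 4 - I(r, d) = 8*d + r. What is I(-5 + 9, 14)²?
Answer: 12544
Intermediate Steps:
I(r, d) = 4 - r - 8*d (I(r, d) = 4 - (8*d + r) = 4 - (r + 8*d) = 4 + (-r - 8*d) = 4 - r - 8*d)
I(-5 + 9, 14)² = (4 - (-5 + 9) - 8*14)² = (4 - 1*4 - 112)² = (4 - 4 - 112)² = (-112)² = 12544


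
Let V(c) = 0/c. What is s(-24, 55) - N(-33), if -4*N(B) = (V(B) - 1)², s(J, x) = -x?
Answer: -219/4 ≈ -54.750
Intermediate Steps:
V(c) = 0
N(B) = -¼ (N(B) = -(0 - 1)²/4 = -¼*(-1)² = -¼*1 = -¼)
s(-24, 55) - N(-33) = -1*55 - 1*(-¼) = -55 + ¼ = -219/4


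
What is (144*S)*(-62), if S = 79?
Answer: -705312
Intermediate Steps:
(144*S)*(-62) = (144*79)*(-62) = 11376*(-62) = -705312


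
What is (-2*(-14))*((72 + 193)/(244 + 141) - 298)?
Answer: -91572/11 ≈ -8324.7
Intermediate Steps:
(-2*(-14))*((72 + 193)/(244 + 141) - 298) = 28*(265/385 - 298) = 28*(265*(1/385) - 298) = 28*(53/77 - 298) = 28*(-22893/77) = -91572/11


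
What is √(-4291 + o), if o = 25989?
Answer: √21698 ≈ 147.30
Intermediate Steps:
√(-4291 + o) = √(-4291 + 25989) = √21698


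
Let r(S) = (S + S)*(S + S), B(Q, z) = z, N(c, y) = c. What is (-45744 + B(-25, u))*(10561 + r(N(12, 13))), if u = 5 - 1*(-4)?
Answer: -509350695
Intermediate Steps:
u = 9 (u = 5 + 4 = 9)
r(S) = 4*S² (r(S) = (2*S)*(2*S) = 4*S²)
(-45744 + B(-25, u))*(10561 + r(N(12, 13))) = (-45744 + 9)*(10561 + 4*12²) = -45735*(10561 + 4*144) = -45735*(10561 + 576) = -45735*11137 = -509350695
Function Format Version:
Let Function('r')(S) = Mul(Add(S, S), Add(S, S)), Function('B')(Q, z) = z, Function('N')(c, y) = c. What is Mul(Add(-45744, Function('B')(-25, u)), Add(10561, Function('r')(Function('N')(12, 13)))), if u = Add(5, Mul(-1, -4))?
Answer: -509350695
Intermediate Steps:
u = 9 (u = Add(5, 4) = 9)
Function('r')(S) = Mul(4, Pow(S, 2)) (Function('r')(S) = Mul(Mul(2, S), Mul(2, S)) = Mul(4, Pow(S, 2)))
Mul(Add(-45744, Function('B')(-25, u)), Add(10561, Function('r')(Function('N')(12, 13)))) = Mul(Add(-45744, 9), Add(10561, Mul(4, Pow(12, 2)))) = Mul(-45735, Add(10561, Mul(4, 144))) = Mul(-45735, Add(10561, 576)) = Mul(-45735, 11137) = -509350695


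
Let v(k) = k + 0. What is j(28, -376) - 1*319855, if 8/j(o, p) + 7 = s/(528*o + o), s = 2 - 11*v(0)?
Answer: -16581662303/51841 ≈ -3.1986e+5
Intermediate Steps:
v(k) = k
s = 2 (s = 2 - 11*0 = 2 + 0 = 2)
j(o, p) = 8/(-7 + 2/(529*o)) (j(o, p) = 8/(-7 + 2/(528*o + o)) = 8/(-7 + 2/((529*o))) = 8/(-7 + 2*(1/(529*o))) = 8/(-7 + 2/(529*o)))
j(28, -376) - 1*319855 = -4232*28/(-2 + 3703*28) - 1*319855 = -4232*28/(-2 + 103684) - 319855 = -4232*28/103682 - 319855 = -4232*28*1/103682 - 319855 = -59248/51841 - 319855 = -16581662303/51841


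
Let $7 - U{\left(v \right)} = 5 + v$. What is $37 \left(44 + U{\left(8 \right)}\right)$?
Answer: $1406$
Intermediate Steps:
$U{\left(v \right)} = 2 - v$ ($U{\left(v \right)} = 7 - \left(5 + v\right) = 2 - v$)
$37 \left(44 + U{\left(8 \right)}\right) = 37 \left(44 + \left(2 - 8\right)\right) = 37 \left(44 - 6\right) = 37 \cdot 38 = 1406$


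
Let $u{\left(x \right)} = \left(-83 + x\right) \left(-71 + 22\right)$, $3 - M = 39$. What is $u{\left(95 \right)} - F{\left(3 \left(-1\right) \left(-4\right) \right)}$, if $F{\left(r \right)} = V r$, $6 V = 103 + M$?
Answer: $-722$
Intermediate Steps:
$M = -36$ ($M = 3 - 39 = -36$)
$V = \frac{67}{6}$ ($V = \frac{103 - 36}{6} = \frac{1}{6} \cdot 67 = \frac{67}{6} \approx 11.167$)
$u{\left(x \right)} = 4067 - 49 x$ ($u{\left(x \right)} = \left(-83 + x\right) \left(-49\right) = 4067 - 49 x$)
$F{\left(r \right)} = \frac{67 r}{6}$
$u{\left(95 \right)} - F{\left(3 \left(-1\right) \left(-4\right) \right)} = \left(4067 - 4655\right) - \frac{67 \cdot 3 \left(-1\right) \left(-4\right)}{6} = \left(4067 - 4655\right) - \frac{67 \left(\left(-3\right) \left(-4\right)\right)}{6} = -588 - \frac{67}{6} \cdot 12 = -588 - 134 = -722$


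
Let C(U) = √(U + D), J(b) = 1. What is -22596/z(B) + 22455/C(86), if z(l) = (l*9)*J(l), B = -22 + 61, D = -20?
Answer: -7532/117 + 7485*√66/22 ≈ 2699.6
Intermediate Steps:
B = 39
C(U) = √(-20 + U) (C(U) = √(U - 20) = √(-20 + U))
z(l) = 9*l (z(l) = (l*9)*1 = (9*l)*1 = 9*l)
-22596/z(B) + 22455/C(86) = -22596/(9*39) + 22455/(√(-20 + 86)) = -22596/351 + 22455/(√66) = -22596*1/351 + 22455*(√66/66) = -7532/117 + 7485*√66/22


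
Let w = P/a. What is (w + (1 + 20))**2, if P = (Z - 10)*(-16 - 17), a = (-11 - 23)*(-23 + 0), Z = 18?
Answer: 65270241/152881 ≈ 426.94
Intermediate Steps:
a = 782 (a = -34*(-23) = 782)
P = -264 (P = (18 - 10)*(-16 - 17) = 8*(-33) = -264)
w = -132/391 (w = -264/782 = -264*1/782 = -132/391 ≈ -0.33760)
(w + (1 + 20))**2 = (-132/391 + (1 + 20))**2 = (-132/391 + 21)**2 = (8079/391)**2 = 65270241/152881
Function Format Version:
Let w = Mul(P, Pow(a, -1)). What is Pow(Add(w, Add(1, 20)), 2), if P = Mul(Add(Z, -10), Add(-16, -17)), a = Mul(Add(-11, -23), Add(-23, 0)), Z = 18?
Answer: Rational(65270241, 152881) ≈ 426.94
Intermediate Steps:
a = 782 (a = Mul(-34, -23) = 782)
P = -264 (P = Mul(Add(18, -10), Add(-16, -17)) = Mul(8, -33) = -264)
w = Rational(-132, 391) (w = Mul(-264, Pow(782, -1)) = Mul(-264, Rational(1, 782)) = Rational(-132, 391) ≈ -0.33760)
Pow(Add(w, Add(1, 20)), 2) = Pow(Add(Rational(-132, 391), Add(1, 20)), 2) = Pow(Add(Rational(-132, 391), 21), 2) = Pow(Rational(8079, 391), 2) = Rational(65270241, 152881)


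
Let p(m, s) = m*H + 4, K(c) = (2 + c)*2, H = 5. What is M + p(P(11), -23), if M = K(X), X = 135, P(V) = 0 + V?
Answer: 333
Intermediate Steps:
P(V) = V
K(c) = 4 + 2*c
p(m, s) = 4 + 5*m (p(m, s) = m*5 + 4 = 5*m + 4 = 4 + 5*m)
M = 274 (M = 4 + 2*135 = 4 + 270 = 274)
M + p(P(11), -23) = 274 + (4 + 5*11) = 274 + (4 + 55) = 274 + 59 = 333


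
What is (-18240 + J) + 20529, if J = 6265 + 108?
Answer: 8662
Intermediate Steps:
J = 6373
(-18240 + J) + 20529 = (-18240 + 6373) + 20529 = -11867 + 20529 = 8662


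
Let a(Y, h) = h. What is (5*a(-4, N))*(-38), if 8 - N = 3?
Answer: -950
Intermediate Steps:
N = 5 (N = 8 - 1*3 = 8 - 3 = 5)
(5*a(-4, N))*(-38) = (5*5)*(-38) = 25*(-38) = -950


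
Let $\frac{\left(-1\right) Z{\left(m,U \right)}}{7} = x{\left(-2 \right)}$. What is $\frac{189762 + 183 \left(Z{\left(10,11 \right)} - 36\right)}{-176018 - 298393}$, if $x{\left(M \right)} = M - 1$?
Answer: $- \frac{3281}{8323} \approx -0.39421$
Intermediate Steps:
$x{\left(M \right)} = -1 + M$
$Z{\left(m,U \right)} = 21$ ($Z{\left(m,U \right)} = - 7 \left(-1 - 2\right) = \left(-7\right) \left(-3\right) = 21$)
$\frac{189762 + 183 \left(Z{\left(10,11 \right)} - 36\right)}{-176018 - 298393} = \frac{189762 + 183 \left(21 - 36\right)}{-176018 - 298393} = \frac{189762 + 183 \left(-15\right)}{-474411} = \left(189762 - 2745\right) \left(- \frac{1}{474411}\right) = 187017 \left(- \frac{1}{474411}\right) = - \frac{3281}{8323}$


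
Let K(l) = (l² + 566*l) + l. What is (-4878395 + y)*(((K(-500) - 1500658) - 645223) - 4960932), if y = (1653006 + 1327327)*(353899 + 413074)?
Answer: -16321542119013871182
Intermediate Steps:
y = 2285834942009 (y = 2980333*766973 = 2285834942009)
K(l) = l² + 567*l
(-4878395 + y)*(((K(-500) - 1500658) - 645223) - 4960932) = (-4878395 + 2285834942009)*(((-500*(567 - 500) - 1500658) - 645223) - 4960932) = 2285830063614*(((-500*67 - 1500658) - 645223) - 4960932) = 2285830063614*(((-33500 - 1500658) - 645223) - 4960932) = 2285830063614*((-1534158 - 645223) - 4960932) = 2285830063614*(-2179381 - 4960932) = 2285830063614*(-7140313) = -16321542119013871182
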